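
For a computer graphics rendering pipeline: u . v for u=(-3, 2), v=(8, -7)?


u . v = u_x*v_x + u_y*v_y = (-3)*8 + 2*(-7)
= (-24) + (-14) = -38

-38


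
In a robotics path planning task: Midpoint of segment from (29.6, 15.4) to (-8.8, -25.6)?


M = ((29.6+(-8.8))/2, (15.4+(-25.6))/2)
= (10.4, -5.1)

(10.4, -5.1)


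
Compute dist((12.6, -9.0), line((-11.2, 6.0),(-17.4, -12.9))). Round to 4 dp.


|cross product| = 542.82
|line direction| = sqrt(395.65) = 19.891
Distance = 542.82/sqrt(395.65) = 27.2898

27.2898


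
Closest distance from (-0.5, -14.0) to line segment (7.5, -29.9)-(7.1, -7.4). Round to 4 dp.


Project P onto AB: t = 0.7128 (clamped to [0,1])
Closest point on segment: (7.2149, -13.8628)
Distance: 7.7161

7.7161


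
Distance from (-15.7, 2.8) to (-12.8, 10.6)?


dx=2.9, dy=7.8
d^2 = 2.9^2 + 7.8^2 = 69.25
d = sqrt(69.25) = 8.3217

8.3217


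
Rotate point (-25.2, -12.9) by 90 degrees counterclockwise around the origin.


90° CCW: (x,y) -> (-y, x)
(-25.2,-12.9) -> (12.9, -25.2)

(12.9, -25.2)


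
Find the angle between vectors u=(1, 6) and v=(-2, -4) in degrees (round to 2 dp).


u.v = -26, |u| = sqrt(37) = 6.0828, |v| = sqrt(20) = 4.4721
cos(theta) = u.v/(|u||v|) = -26/sqrt(740) = -0.955779
theta = acos(-0.955779) = 162.9 degrees

162.9 degrees


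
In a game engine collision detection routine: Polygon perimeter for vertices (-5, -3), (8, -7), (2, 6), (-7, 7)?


Sides: (-5, -3)->(8, -7): sqrt(185) = 13.601471, (8, -7)->(2, 6): sqrt(205) = 14.317821, (2, 6)->(-7, 7): sqrt(82) = 9.055385, (-7, 7)->(-5, -3): sqrt(104) = 10.198039
Sum = 47.172716
Perimeter = 47.1727

47.1727


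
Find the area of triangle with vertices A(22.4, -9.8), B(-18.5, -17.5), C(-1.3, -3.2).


Area = |x_A(y_B-y_C) + x_B(y_C-y_A) + x_C(y_A-y_B)|/2
= |(-320.32) + (-122.1) + (-10.01)|/2
= 452.43/2 = 226.215

226.215


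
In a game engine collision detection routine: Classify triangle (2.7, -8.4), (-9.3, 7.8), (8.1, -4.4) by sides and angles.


Side lengths squared: AB^2=406.44, BC^2=451.6, CA^2=45.16
Sorted: [45.16, 406.44, 451.6]
By sides: Scalene, By angles: Right

Scalene, Right


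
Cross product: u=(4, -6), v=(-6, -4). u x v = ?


u x v = u_x*v_y - u_y*v_x = 4*(-4) - (-6)*(-6)
= (-16) - 36 = -52

-52


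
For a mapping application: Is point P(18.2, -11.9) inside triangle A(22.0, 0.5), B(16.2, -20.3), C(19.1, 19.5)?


Cross products: AB x AP = -7.12, BC x BP = -55.24, CA x CP = -108.16
All same sign? yes

Yes, inside


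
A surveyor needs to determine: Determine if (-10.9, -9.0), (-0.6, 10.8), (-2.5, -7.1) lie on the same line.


Cross product: ((-0.6)-(-10.9))*((-7.1)-(-9)) - (10.8-(-9))*((-2.5)-(-10.9))
= -146.75

No, not collinear


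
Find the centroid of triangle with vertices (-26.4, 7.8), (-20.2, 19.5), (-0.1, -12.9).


Centroid = ((x_A+x_B+x_C)/3, (y_A+y_B+y_C)/3)
= (((-26.4)+(-20.2)+(-0.1))/3, (7.8+19.5+(-12.9))/3)
= (-15.5667, 4.8)

(-15.5667, 4.8)


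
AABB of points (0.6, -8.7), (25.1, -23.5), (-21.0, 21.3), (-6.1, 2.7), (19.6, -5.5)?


x range: [-21, 25.1]
y range: [-23.5, 21.3]
Bounding box: (-21,-23.5) to (25.1,21.3)

(-21,-23.5) to (25.1,21.3)


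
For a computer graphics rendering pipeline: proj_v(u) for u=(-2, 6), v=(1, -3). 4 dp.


u.v = -20, |v| = sqrt(10) = 3.1623
Scalar projection = u.v / |v| = -20 / sqrt(10) = -6.3246

-6.3246


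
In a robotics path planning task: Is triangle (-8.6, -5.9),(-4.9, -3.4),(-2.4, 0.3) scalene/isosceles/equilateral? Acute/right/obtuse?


Side lengths squared: AB^2=19.94, BC^2=19.94, CA^2=76.88
Sorted: [19.94, 19.94, 76.88]
By sides: Isosceles, By angles: Obtuse

Isosceles, Obtuse


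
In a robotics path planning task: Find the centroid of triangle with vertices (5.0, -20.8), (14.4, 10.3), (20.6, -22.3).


Centroid = ((x_A+x_B+x_C)/3, (y_A+y_B+y_C)/3)
= ((5+14.4+20.6)/3, ((-20.8)+10.3+(-22.3))/3)
= (13.3333, -10.9333)

(13.3333, -10.9333)


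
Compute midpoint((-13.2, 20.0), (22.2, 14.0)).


M = (((-13.2)+22.2)/2, (20+14)/2)
= (4.5, 17)

(4.5, 17)


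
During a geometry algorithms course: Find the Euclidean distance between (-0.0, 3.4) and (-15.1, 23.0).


dx=-15.1, dy=19.6
d^2 = (-15.1)^2 + 19.6^2 = 612.17
d = sqrt(612.17) = 24.7421

24.7421


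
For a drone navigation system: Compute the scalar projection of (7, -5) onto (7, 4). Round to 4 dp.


u.v = 29, |v| = sqrt(65) = 8.0623
Scalar projection = u.v / |v| = 29 / sqrt(65) = 3.597

3.597


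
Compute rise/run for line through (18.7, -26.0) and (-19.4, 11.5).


slope = (y2-y1)/(x2-x1) = (11.5-(-26))/((-19.4)-18.7) = 37.5/(-38.1) = -0.9843

-0.9843


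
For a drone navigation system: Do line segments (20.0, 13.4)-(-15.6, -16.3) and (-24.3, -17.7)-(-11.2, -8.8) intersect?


Cross products: d1=13.14, d2=-59.09, d3=-208.55, d4=-136.32
d1*d2 < 0 and d3*d4 < 0? no

No, they don't intersect


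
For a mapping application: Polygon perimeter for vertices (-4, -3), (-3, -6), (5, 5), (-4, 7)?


Sides: (-4, -3)->(-3, -6): sqrt(10) = 3.162278, (-3, -6)->(5, 5): sqrt(185) = 13.601471, (5, 5)->(-4, 7): sqrt(85) = 9.219544, (-4, 7)->(-4, -3): sqrt(100) = 10
Sum = 35.983293
Perimeter = 35.9833

35.9833


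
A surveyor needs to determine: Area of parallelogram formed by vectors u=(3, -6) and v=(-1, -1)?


|u x v| = |3*(-1) - (-6)*(-1)|
= |(-3) - 6| = 9

9


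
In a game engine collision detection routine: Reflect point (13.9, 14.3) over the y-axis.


Reflection over y-axis: (x,y) -> (-x,y)
(13.9, 14.3) -> (-13.9, 14.3)

(-13.9, 14.3)


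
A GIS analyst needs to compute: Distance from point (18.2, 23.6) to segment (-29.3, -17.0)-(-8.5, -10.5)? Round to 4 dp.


Project P onto AB: t = 1 (clamped to [0,1])
Closest point on segment: (-8.5, -10.5)
Distance: 43.3094

43.3094


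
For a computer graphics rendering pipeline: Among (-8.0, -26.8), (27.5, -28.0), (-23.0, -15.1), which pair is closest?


d(P0,P1) = 35.5203, d(P0,P2) = 19.0234, d(P1,P2) = 52.1216
Closest: P0 and P2

Closest pair: (-8.0, -26.8) and (-23.0, -15.1), distance = 19.0234


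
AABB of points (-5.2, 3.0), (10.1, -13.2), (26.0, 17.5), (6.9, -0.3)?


x range: [-5.2, 26]
y range: [-13.2, 17.5]
Bounding box: (-5.2,-13.2) to (26,17.5)

(-5.2,-13.2) to (26,17.5)


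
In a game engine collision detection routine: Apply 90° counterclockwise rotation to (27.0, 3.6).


90° CCW: (x,y) -> (-y, x)
(27,3.6) -> (-3.6, 27)

(-3.6, 27)


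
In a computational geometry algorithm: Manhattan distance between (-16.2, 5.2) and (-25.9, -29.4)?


|(-16.2)-(-25.9)| + |5.2-(-29.4)| = 9.7 + 34.6 = 44.3

44.3


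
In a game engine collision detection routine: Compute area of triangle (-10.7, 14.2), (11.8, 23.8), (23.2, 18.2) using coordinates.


Area = |x_A(y_B-y_C) + x_B(y_C-y_A) + x_C(y_A-y_B)|/2
= |(-59.92) + 47.2 + (-222.72)|/2
= 235.44/2 = 117.72

117.72


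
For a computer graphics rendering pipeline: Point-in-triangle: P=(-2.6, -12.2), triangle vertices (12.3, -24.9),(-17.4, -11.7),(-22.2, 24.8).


Cross products: AB x AP = -180.51, BC x BP = -537.8, CA x CP = -302.38
All same sign? yes

Yes, inside


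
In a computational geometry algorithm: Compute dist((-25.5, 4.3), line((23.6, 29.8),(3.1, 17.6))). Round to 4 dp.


|cross product| = 76.27
|line direction| = sqrt(569.09) = 23.8556
Distance = 76.27/sqrt(569.09) = 3.1972

3.1972


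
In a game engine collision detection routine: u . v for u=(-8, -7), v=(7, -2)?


u . v = u_x*v_x + u_y*v_y = (-8)*7 + (-7)*(-2)
= (-56) + 14 = -42

-42


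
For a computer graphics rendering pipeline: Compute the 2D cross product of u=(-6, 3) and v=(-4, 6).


u x v = u_x*v_y - u_y*v_x = (-6)*6 - 3*(-4)
= (-36) - (-12) = -24

-24


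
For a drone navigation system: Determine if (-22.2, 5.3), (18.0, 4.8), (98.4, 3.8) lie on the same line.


Cross product: (18-(-22.2))*(3.8-5.3) - (4.8-5.3)*(98.4-(-22.2))
= 0

Yes, collinear


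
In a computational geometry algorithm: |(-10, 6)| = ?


|u| = sqrt((-10)^2 + 6^2) = sqrt(136) = 11.6619

11.6619


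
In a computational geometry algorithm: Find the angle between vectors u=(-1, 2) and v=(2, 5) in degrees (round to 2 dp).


u.v = 8, |u| = sqrt(5) = 2.2361, |v| = sqrt(29) = 5.3852
cos(theta) = u.v/(|u||v|) = 8/sqrt(145) = 0.664364
theta = acos(0.664364) = 48.37 degrees

48.37 degrees


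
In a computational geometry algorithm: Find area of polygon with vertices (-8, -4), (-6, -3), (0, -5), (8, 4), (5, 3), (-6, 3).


Shoelace sum: ((-8)*(-3) - (-6)*(-4)) + ((-6)*(-5) - 0*(-3)) + (0*4 - 8*(-5)) + (8*3 - 5*4) + (5*3 - (-6)*3) + ((-6)*(-4) - (-8)*3)
= 155
Area = |155|/2 = 77.5

77.5


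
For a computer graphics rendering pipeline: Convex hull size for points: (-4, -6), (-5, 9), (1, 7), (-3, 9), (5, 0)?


Convex hull vertices (CCW): (-5, 9), (-4, -6), (5, 0), (1, 7), (-3, 9)
Count = 5

5


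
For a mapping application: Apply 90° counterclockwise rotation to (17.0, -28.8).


90° CCW: (x,y) -> (-y, x)
(17,-28.8) -> (28.8, 17)

(28.8, 17)


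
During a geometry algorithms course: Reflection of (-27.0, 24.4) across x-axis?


Reflection over x-axis: (x,y) -> (x,-y)
(-27, 24.4) -> (-27, -24.4)

(-27, -24.4)


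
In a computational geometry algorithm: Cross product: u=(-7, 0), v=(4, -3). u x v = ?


u x v = u_x*v_y - u_y*v_x = (-7)*(-3) - 0*4
= 21 - 0 = 21

21


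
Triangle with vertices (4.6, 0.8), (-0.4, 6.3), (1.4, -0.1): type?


Side lengths squared: AB^2=55.25, BC^2=44.2, CA^2=11.05
Sorted: [11.05, 44.2, 55.25]
By sides: Scalene, By angles: Right

Scalene, Right


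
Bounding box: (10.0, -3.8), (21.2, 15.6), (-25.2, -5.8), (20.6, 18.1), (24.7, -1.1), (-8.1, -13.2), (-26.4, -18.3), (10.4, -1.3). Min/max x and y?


x range: [-26.4, 24.7]
y range: [-18.3, 18.1]
Bounding box: (-26.4,-18.3) to (24.7,18.1)

(-26.4,-18.3) to (24.7,18.1)


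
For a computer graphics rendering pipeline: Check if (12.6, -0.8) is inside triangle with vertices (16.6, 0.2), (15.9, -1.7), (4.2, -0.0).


Cross products: AB x AP = -6.9, BC x BP = -4.92, CA x CP = -11.6
All same sign? yes

Yes, inside


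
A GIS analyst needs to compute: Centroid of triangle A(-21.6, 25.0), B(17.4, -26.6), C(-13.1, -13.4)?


Centroid = ((x_A+x_B+x_C)/3, (y_A+y_B+y_C)/3)
= (((-21.6)+17.4+(-13.1))/3, (25+(-26.6)+(-13.4))/3)
= (-5.7667, -5)

(-5.7667, -5)


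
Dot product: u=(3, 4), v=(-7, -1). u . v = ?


u . v = u_x*v_x + u_y*v_y = 3*(-7) + 4*(-1)
= (-21) + (-4) = -25

-25


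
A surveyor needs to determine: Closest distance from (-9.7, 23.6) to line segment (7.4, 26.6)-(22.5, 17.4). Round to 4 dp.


Project P onto AB: t = 0 (clamped to [0,1])
Closest point on segment: (7.4, 26.6)
Distance: 17.3612

17.3612


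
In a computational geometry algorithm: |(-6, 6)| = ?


|u| = sqrt((-6)^2 + 6^2) = sqrt(72) = 8.4853

8.4853


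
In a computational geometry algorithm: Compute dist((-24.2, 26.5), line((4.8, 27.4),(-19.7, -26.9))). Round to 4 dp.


|cross product| = 1552.65
|line direction| = sqrt(3548.74) = 59.5713
Distance = 1552.65/sqrt(3548.74) = 26.0637

26.0637


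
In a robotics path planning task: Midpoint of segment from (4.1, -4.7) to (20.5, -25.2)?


M = ((4.1+20.5)/2, ((-4.7)+(-25.2))/2)
= (12.3, -14.95)

(12.3, -14.95)


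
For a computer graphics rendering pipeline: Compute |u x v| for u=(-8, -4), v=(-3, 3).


|u x v| = |(-8)*3 - (-4)*(-3)|
= |(-24) - 12| = 36

36


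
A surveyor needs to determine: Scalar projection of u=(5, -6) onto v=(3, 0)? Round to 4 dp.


u.v = 15, |v| = sqrt(9) = 3
Scalar projection = u.v / |v| = 15 / sqrt(9) = 5

5


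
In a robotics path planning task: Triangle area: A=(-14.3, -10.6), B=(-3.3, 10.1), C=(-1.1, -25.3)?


Area = |x_A(y_B-y_C) + x_B(y_C-y_A) + x_C(y_A-y_B)|/2
= |(-506.22) + 48.51 + 22.77|/2
= 434.94/2 = 217.47

217.47


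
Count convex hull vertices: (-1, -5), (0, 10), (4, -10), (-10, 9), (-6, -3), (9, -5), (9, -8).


Convex hull vertices (CCW): (-10, 9), (-6, -3), (4, -10), (9, -8), (9, -5), (0, 10)
Count = 6

6


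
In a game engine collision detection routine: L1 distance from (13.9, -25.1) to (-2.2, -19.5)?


|13.9-(-2.2)| + |(-25.1)-(-19.5)| = 16.1 + 5.6 = 21.7

21.7


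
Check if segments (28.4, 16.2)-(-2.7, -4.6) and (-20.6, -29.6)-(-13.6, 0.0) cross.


Cross products: d1=-1129.8, d2=-354.84, d3=405.18, d4=-369.78
d1*d2 < 0 and d3*d4 < 0? no

No, they don't intersect


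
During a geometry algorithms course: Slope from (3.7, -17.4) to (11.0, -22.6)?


slope = (y2-y1)/(x2-x1) = ((-22.6)-(-17.4))/(11-3.7) = (-5.2)/7.3 = -0.7123

-0.7123


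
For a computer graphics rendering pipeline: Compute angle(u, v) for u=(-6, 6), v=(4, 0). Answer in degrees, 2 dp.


u.v = -24, |u| = sqrt(72) = 8.4853, |v| = sqrt(16) = 4
cos(theta) = u.v/(|u||v|) = -24/sqrt(1152) = -0.707107
theta = acos(-0.707107) = 135 degrees

135 degrees


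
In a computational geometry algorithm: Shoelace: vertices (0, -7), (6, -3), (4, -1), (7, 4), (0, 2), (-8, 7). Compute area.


Shoelace sum: (0*(-3) - 6*(-7)) + (6*(-1) - 4*(-3)) + (4*4 - 7*(-1)) + (7*2 - 0*4) + (0*7 - (-8)*2) + ((-8)*(-7) - 0*7)
= 157
Area = |157|/2 = 78.5

78.5


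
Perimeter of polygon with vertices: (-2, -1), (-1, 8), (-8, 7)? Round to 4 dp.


Sides: (-2, -1)->(-1, 8): sqrt(82) = 9.055385, (-1, 8)->(-8, 7): sqrt(50) = 7.071068, (-8, 7)->(-2, -1): sqrt(100) = 10
Sum = 26.126453
Perimeter = 26.1265

26.1265


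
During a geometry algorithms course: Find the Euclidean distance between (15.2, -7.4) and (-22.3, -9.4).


dx=-37.5, dy=-2
d^2 = (-37.5)^2 + (-2)^2 = 1410.25
d = sqrt(1410.25) = 37.5533

37.5533


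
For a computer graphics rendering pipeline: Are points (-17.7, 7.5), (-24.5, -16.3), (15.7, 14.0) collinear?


Cross product: ((-24.5)-(-17.7))*(14-7.5) - ((-16.3)-7.5)*(15.7-(-17.7))
= 750.72

No, not collinear


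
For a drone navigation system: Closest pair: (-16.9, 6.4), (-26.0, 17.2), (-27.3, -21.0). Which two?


d(P0,P1) = 14.1227, d(P0,P2) = 29.3073, d(P1,P2) = 38.2221
Closest: P0 and P1

Closest pair: (-16.9, 6.4) and (-26.0, 17.2), distance = 14.1227


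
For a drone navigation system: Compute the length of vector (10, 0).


|u| = sqrt(10^2 + 0^2) = sqrt(100) = 10

10


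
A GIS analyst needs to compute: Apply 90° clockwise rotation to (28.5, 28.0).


90° CW: (x,y) -> (y, -x)
(28.5,28) -> (28, -28.5)

(28, -28.5)


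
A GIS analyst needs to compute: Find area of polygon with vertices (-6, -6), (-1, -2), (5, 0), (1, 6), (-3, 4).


Shoelace sum: ((-6)*(-2) - (-1)*(-6)) + ((-1)*0 - 5*(-2)) + (5*6 - 1*0) + (1*4 - (-3)*6) + ((-3)*(-6) - (-6)*4)
= 110
Area = |110|/2 = 55

55


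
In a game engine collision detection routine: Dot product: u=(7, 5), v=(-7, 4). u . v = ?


u . v = u_x*v_x + u_y*v_y = 7*(-7) + 5*4
= (-49) + 20 = -29

-29


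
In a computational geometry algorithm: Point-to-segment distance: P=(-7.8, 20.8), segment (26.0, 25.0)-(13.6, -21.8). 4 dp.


Project P onto AB: t = 0.2627 (clamped to [0,1])
Closest point on segment: (22.743, 12.7074)
Distance: 31.5969

31.5969


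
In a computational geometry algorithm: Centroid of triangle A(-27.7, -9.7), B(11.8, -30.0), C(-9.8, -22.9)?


Centroid = ((x_A+x_B+x_C)/3, (y_A+y_B+y_C)/3)
= (((-27.7)+11.8+(-9.8))/3, ((-9.7)+(-30)+(-22.9))/3)
= (-8.5667, -20.8667)

(-8.5667, -20.8667)


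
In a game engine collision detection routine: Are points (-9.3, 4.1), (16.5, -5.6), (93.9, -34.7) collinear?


Cross product: (16.5-(-9.3))*((-34.7)-4.1) - ((-5.6)-4.1)*(93.9-(-9.3))
= 0

Yes, collinear


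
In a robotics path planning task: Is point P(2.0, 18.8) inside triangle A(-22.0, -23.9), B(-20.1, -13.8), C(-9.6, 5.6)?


Cross products: AB x AP = -161.27, BC x BP = -86.44, CA x CP = 178.52
All same sign? no

No, outside


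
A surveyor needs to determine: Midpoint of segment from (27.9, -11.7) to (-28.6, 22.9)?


M = ((27.9+(-28.6))/2, ((-11.7)+22.9)/2)
= (-0.35, 5.6)

(-0.35, 5.6)


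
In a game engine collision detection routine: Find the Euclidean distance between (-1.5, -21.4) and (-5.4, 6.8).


dx=-3.9, dy=28.2
d^2 = (-3.9)^2 + 28.2^2 = 810.45
d = sqrt(810.45) = 28.4684

28.4684


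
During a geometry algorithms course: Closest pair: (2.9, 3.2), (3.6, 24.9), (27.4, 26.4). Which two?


d(P0,P1) = 21.7113, d(P0,P2) = 33.7415, d(P1,P2) = 23.8472
Closest: P0 and P1

Closest pair: (2.9, 3.2) and (3.6, 24.9), distance = 21.7113


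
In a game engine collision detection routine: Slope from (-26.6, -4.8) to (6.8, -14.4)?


slope = (y2-y1)/(x2-x1) = ((-14.4)-(-4.8))/(6.8-(-26.6)) = (-9.6)/33.4 = -0.2874

-0.2874


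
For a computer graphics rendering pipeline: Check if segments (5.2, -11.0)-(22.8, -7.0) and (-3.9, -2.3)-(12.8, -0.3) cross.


Cross products: d1=-163.49, d2=-131.89, d3=189.52, d4=157.92
d1*d2 < 0 and d3*d4 < 0? no

No, they don't intersect


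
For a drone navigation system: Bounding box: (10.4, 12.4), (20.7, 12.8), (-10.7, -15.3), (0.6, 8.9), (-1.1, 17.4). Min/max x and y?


x range: [-10.7, 20.7]
y range: [-15.3, 17.4]
Bounding box: (-10.7,-15.3) to (20.7,17.4)

(-10.7,-15.3) to (20.7,17.4)


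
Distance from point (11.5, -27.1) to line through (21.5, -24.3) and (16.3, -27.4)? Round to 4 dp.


|cross product| = 16.44
|line direction| = sqrt(36.65) = 6.0539
Distance = 16.44/sqrt(36.65) = 2.7156

2.7156


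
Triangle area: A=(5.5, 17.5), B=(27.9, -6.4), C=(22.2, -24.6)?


Area = |x_A(y_B-y_C) + x_B(y_C-y_A) + x_C(y_A-y_B)|/2
= |100.1 + (-1174.59) + 530.58|/2
= 543.91/2 = 271.955

271.955


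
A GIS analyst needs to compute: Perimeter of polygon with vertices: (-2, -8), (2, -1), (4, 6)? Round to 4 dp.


Sides: (-2, -8)->(2, -1): sqrt(65) = 8.062258, (2, -1)->(4, 6): sqrt(53) = 7.28011, (4, 6)->(-2, -8): sqrt(232) = 15.231546
Sum = 30.573914
Perimeter = 30.5739

30.5739


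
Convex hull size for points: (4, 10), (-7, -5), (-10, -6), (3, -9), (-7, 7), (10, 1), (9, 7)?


Convex hull vertices (CCW): (-10, -6), (3, -9), (10, 1), (9, 7), (4, 10), (-7, 7)
Count = 6

6


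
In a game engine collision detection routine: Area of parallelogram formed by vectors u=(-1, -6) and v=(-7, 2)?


|u x v| = |(-1)*2 - (-6)*(-7)|
= |(-2) - 42| = 44

44


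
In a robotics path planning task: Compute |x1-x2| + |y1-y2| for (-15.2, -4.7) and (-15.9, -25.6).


|(-15.2)-(-15.9)| + |(-4.7)-(-25.6)| = 0.7 + 20.9 = 21.6

21.6


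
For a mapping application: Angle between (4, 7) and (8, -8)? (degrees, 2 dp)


u.v = -24, |u| = sqrt(65) = 8.0623, |v| = sqrt(128) = 11.3137
cos(theta) = u.v/(|u||v|) = -24/sqrt(8320) = -0.263117
theta = acos(-0.263117) = 105.26 degrees

105.26 degrees


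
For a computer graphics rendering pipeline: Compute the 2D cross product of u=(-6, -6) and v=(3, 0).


u x v = u_x*v_y - u_y*v_x = (-6)*0 - (-6)*3
= 0 - (-18) = 18

18


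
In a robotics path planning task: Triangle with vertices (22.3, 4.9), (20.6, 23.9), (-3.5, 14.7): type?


Side lengths squared: AB^2=363.89, BC^2=665.45, CA^2=761.68
Sorted: [363.89, 665.45, 761.68]
By sides: Scalene, By angles: Acute

Scalene, Acute


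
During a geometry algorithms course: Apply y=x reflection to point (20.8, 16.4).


Reflection over y=x: (x,y) -> (y,x)
(20.8, 16.4) -> (16.4, 20.8)

(16.4, 20.8)


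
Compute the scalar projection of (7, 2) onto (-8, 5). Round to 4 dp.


u.v = -46, |v| = sqrt(89) = 9.434
Scalar projection = u.v / |v| = -46 / sqrt(89) = -4.876

-4.876


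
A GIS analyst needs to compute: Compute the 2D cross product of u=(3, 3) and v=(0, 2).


u x v = u_x*v_y - u_y*v_x = 3*2 - 3*0
= 6 - 0 = 6

6


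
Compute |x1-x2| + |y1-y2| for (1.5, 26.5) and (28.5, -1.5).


|1.5-28.5| + |26.5-(-1.5)| = 27 + 28 = 55

55


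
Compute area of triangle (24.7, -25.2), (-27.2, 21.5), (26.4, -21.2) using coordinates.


Area = |x_A(y_B-y_C) + x_B(y_C-y_A) + x_C(y_A-y_B)|/2
= |1054.69 + (-108.8) + (-1232.88)|/2
= 286.99/2 = 143.495

143.495


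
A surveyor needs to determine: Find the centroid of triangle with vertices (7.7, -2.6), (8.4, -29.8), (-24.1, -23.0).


Centroid = ((x_A+x_B+x_C)/3, (y_A+y_B+y_C)/3)
= ((7.7+8.4+(-24.1))/3, ((-2.6)+(-29.8)+(-23))/3)
= (-2.6667, -18.4667)

(-2.6667, -18.4667)


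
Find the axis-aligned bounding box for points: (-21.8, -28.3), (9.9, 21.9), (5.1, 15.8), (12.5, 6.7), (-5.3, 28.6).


x range: [-21.8, 12.5]
y range: [-28.3, 28.6]
Bounding box: (-21.8,-28.3) to (12.5,28.6)

(-21.8,-28.3) to (12.5,28.6)


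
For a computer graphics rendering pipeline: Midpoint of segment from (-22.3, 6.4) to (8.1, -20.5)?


M = (((-22.3)+8.1)/2, (6.4+(-20.5))/2)
= (-7.1, -7.05)

(-7.1, -7.05)


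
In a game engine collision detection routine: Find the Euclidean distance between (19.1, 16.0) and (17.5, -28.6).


dx=-1.6, dy=-44.6
d^2 = (-1.6)^2 + (-44.6)^2 = 1991.72
d = sqrt(1991.72) = 44.6287

44.6287


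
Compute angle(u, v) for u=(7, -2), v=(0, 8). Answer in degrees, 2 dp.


u.v = -16, |u| = sqrt(53) = 7.2801, |v| = sqrt(64) = 8
cos(theta) = u.v/(|u||v|) = -16/sqrt(3392) = -0.274721
theta = acos(-0.274721) = 105.95 degrees

105.95 degrees


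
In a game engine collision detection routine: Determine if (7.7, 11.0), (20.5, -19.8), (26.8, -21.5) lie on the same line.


Cross product: (20.5-7.7)*((-21.5)-11) - ((-19.8)-11)*(26.8-7.7)
= 172.28

No, not collinear


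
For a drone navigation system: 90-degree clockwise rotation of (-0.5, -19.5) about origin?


90° CW: (x,y) -> (y, -x)
(-0.5,-19.5) -> (-19.5, 0.5)

(-19.5, 0.5)


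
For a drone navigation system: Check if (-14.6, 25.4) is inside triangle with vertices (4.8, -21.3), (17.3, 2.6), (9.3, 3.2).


Cross products: AB x AP = 1047.41, BC x BP = -163.26, CA x CP = -685.45
All same sign? no

No, outside


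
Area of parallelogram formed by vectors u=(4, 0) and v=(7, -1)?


|u x v| = |4*(-1) - 0*7|
= |(-4) - 0| = 4

4


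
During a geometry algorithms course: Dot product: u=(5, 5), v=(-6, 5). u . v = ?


u . v = u_x*v_x + u_y*v_y = 5*(-6) + 5*5
= (-30) + 25 = -5

-5


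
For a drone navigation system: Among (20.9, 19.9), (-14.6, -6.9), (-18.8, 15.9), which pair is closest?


d(P0,P1) = 44.4802, d(P0,P2) = 39.901, d(P1,P2) = 23.1836
Closest: P1 and P2

Closest pair: (-14.6, -6.9) and (-18.8, 15.9), distance = 23.1836


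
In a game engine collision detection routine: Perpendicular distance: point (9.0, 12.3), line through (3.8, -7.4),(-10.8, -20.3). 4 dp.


|cross product| = 220.54
|line direction| = sqrt(379.57) = 19.4826
Distance = 220.54/sqrt(379.57) = 11.3199

11.3199


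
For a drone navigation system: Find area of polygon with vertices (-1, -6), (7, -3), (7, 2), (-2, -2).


Shoelace sum: ((-1)*(-3) - 7*(-6)) + (7*2 - 7*(-3)) + (7*(-2) - (-2)*2) + ((-2)*(-6) - (-1)*(-2))
= 80
Area = |80|/2 = 40

40


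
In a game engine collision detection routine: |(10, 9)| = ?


|u| = sqrt(10^2 + 9^2) = sqrt(181) = 13.4536

13.4536


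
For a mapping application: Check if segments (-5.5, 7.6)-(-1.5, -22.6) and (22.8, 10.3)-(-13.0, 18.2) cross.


Cross products: d1=320.23, d2=1369.79, d3=865.46, d4=-184.1
d1*d2 < 0 and d3*d4 < 0? no

No, they don't intersect


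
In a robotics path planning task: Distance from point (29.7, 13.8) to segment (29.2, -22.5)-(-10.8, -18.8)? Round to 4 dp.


Project P onto AB: t = 0.0708 (clamped to [0,1])
Closest point on segment: (26.3665, -22.2379)
Distance: 36.1917

36.1917


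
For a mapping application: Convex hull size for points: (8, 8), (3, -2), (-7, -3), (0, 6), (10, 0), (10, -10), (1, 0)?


Convex hull vertices (CCW): (-7, -3), (10, -10), (10, 0), (8, 8), (0, 6)
Count = 5

5


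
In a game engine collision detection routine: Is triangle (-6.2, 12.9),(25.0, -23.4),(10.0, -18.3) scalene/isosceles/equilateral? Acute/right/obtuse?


Side lengths squared: AB^2=2291.13, BC^2=251.01, CA^2=1235.88
Sorted: [251.01, 1235.88, 2291.13]
By sides: Scalene, By angles: Obtuse

Scalene, Obtuse


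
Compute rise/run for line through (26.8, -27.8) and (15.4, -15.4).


slope = (y2-y1)/(x2-x1) = ((-15.4)-(-27.8))/(15.4-26.8) = 12.4/(-11.4) = -1.0877

-1.0877


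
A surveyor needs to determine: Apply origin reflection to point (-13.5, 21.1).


Reflection over origin: (x,y) -> (-x,-y)
(-13.5, 21.1) -> (13.5, -21.1)

(13.5, -21.1)


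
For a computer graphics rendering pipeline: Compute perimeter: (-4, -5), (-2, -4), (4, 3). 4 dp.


Sides: (-4, -5)->(-2, -4): sqrt(5) = 2.236068, (-2, -4)->(4, 3): sqrt(85) = 9.219544, (4, 3)->(-4, -5): sqrt(128) = 11.313708
Sum = 22.76932
Perimeter = 22.7693

22.7693


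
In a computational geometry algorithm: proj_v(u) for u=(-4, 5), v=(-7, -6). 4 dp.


u.v = -2, |v| = sqrt(85) = 9.2195
Scalar projection = u.v / |v| = -2 / sqrt(85) = -0.2169

-0.2169


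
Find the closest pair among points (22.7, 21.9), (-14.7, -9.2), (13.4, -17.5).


d(P0,P1) = 48.6412, d(P0,P2) = 40.4827, d(P1,P2) = 29.3002
Closest: P1 and P2

Closest pair: (-14.7, -9.2) and (13.4, -17.5), distance = 29.3002


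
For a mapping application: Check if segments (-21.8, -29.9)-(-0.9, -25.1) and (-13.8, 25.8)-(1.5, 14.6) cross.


Cross products: d1=-941.81, d2=-634.29, d3=1125.73, d4=818.21
d1*d2 < 0 and d3*d4 < 0? no

No, they don't intersect


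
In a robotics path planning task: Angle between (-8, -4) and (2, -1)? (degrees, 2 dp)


u.v = -12, |u| = sqrt(80) = 8.9443, |v| = sqrt(5) = 2.2361
cos(theta) = u.v/(|u||v|) = -12/sqrt(400) = -0.6
theta = acos(-0.6) = 126.87 degrees

126.87 degrees


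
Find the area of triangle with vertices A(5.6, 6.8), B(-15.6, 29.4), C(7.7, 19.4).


Area = |x_A(y_B-y_C) + x_B(y_C-y_A) + x_C(y_A-y_B)|/2
= |56 + (-196.56) + (-174.02)|/2
= 314.58/2 = 157.29

157.29


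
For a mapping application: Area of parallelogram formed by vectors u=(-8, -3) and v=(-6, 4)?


|u x v| = |(-8)*4 - (-3)*(-6)|
= |(-32) - 18| = 50

50


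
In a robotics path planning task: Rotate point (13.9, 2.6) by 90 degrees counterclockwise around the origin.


90° CCW: (x,y) -> (-y, x)
(13.9,2.6) -> (-2.6, 13.9)

(-2.6, 13.9)


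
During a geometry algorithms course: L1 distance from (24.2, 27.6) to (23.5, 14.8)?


|24.2-23.5| + |27.6-14.8| = 0.7 + 12.8 = 13.5

13.5


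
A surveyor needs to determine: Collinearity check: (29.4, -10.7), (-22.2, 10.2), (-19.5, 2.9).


Cross product: ((-22.2)-29.4)*(2.9-(-10.7)) - (10.2-(-10.7))*((-19.5)-29.4)
= 320.25

No, not collinear


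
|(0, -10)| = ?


|u| = sqrt(0^2 + (-10)^2) = sqrt(100) = 10

10


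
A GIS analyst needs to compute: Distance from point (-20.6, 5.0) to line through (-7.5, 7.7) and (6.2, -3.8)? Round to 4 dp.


|cross product| = 187.64
|line direction| = sqrt(319.94) = 17.8869
Distance = 187.64/sqrt(319.94) = 10.4904

10.4904


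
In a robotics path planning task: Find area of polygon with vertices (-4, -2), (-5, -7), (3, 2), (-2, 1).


Shoelace sum: ((-4)*(-7) - (-5)*(-2)) + ((-5)*2 - 3*(-7)) + (3*1 - (-2)*2) + ((-2)*(-2) - (-4)*1)
= 44
Area = |44|/2 = 22

22


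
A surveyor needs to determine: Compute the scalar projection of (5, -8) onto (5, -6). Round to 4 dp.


u.v = 73, |v| = sqrt(61) = 7.8102
Scalar projection = u.v / |v| = 73 / sqrt(61) = 9.3467

9.3467


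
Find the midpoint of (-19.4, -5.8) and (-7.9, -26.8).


M = (((-19.4)+(-7.9))/2, ((-5.8)+(-26.8))/2)
= (-13.65, -16.3)

(-13.65, -16.3)


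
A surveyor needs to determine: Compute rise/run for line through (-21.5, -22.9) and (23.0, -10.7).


slope = (y2-y1)/(x2-x1) = ((-10.7)-(-22.9))/(23-(-21.5)) = 12.2/44.5 = 0.2742

0.2742


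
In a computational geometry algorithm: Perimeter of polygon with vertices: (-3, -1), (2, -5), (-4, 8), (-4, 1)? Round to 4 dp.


Sides: (-3, -1)->(2, -5): sqrt(41) = 6.403124, (2, -5)->(-4, 8): sqrt(205) = 14.317821, (-4, 8)->(-4, 1): sqrt(49) = 7, (-4, 1)->(-3, -1): sqrt(5) = 2.236068
Sum = 29.957013
Perimeter = 29.957

29.957


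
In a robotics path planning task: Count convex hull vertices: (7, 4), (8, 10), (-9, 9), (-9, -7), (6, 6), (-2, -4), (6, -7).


Convex hull vertices (CCW): (-9, -7), (6, -7), (8, 10), (-9, 9)
Count = 4

4


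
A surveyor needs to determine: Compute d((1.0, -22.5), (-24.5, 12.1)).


dx=-25.5, dy=34.6
d^2 = (-25.5)^2 + 34.6^2 = 1847.41
d = sqrt(1847.41) = 42.9815

42.9815


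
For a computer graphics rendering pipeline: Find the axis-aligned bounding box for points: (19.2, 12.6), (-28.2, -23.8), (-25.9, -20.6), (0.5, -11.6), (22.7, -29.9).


x range: [-28.2, 22.7]
y range: [-29.9, 12.6]
Bounding box: (-28.2,-29.9) to (22.7,12.6)

(-28.2,-29.9) to (22.7,12.6)


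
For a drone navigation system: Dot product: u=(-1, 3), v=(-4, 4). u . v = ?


u . v = u_x*v_x + u_y*v_y = (-1)*(-4) + 3*4
= 4 + 12 = 16

16


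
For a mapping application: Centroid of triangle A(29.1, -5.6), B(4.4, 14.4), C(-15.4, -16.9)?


Centroid = ((x_A+x_B+x_C)/3, (y_A+y_B+y_C)/3)
= ((29.1+4.4+(-15.4))/3, ((-5.6)+14.4+(-16.9))/3)
= (6.0333, -2.7)

(6.0333, -2.7)


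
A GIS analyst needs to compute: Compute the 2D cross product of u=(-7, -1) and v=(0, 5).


u x v = u_x*v_y - u_y*v_x = (-7)*5 - (-1)*0
= (-35) - 0 = -35

-35


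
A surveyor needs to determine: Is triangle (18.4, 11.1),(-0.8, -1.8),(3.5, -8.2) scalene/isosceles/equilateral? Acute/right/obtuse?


Side lengths squared: AB^2=535.05, BC^2=59.45, CA^2=594.5
Sorted: [59.45, 535.05, 594.5]
By sides: Scalene, By angles: Right

Scalene, Right


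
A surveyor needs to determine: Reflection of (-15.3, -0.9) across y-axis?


Reflection over y-axis: (x,y) -> (-x,y)
(-15.3, -0.9) -> (15.3, -0.9)

(15.3, -0.9)


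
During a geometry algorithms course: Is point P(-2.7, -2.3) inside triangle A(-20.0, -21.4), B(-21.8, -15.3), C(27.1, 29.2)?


Cross products: AB x AP = -139.91, BC x BP = -214.25, CA x CP = -24.23
All same sign? yes

Yes, inside


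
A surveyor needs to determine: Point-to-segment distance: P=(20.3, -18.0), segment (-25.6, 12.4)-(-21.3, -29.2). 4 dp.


Project P onto AB: t = 0.8359 (clamped to [0,1])
Closest point on segment: (-22.0057, -22.3729)
Distance: 42.5311

42.5311


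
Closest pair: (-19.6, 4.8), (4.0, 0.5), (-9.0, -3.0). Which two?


d(P0,P1) = 23.9885, d(P0,P2) = 13.1605, d(P1,P2) = 13.4629
Closest: P0 and P2

Closest pair: (-19.6, 4.8) and (-9.0, -3.0), distance = 13.1605


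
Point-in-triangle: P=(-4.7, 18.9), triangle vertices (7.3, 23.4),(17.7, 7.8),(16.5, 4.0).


Cross products: AB x AP = -234, BC x BP = -98.44, CA x CP = 274.2
All same sign? no

No, outside


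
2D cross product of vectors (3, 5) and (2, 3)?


u x v = u_x*v_y - u_y*v_x = 3*3 - 5*2
= 9 - 10 = -1

-1


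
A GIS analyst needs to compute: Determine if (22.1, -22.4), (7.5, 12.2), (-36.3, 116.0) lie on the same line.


Cross product: (7.5-22.1)*(116-(-22.4)) - (12.2-(-22.4))*((-36.3)-22.1)
= 0

Yes, collinear


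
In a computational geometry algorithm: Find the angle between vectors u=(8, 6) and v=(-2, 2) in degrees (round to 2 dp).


u.v = -4, |u| = sqrt(100) = 10, |v| = sqrt(8) = 2.8284
cos(theta) = u.v/(|u||v|) = -4/sqrt(800) = -0.141421
theta = acos(-0.141421) = 98.13 degrees

98.13 degrees


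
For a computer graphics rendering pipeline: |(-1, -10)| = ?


|u| = sqrt((-1)^2 + (-10)^2) = sqrt(101) = 10.0499

10.0499


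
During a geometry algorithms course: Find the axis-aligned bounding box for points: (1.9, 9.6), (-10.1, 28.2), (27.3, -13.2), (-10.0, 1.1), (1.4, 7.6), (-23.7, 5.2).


x range: [-23.7, 27.3]
y range: [-13.2, 28.2]
Bounding box: (-23.7,-13.2) to (27.3,28.2)

(-23.7,-13.2) to (27.3,28.2)


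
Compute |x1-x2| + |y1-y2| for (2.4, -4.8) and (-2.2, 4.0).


|2.4-(-2.2)| + |(-4.8)-4| = 4.6 + 8.8 = 13.4

13.4


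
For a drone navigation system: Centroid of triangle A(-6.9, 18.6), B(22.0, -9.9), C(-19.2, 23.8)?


Centroid = ((x_A+x_B+x_C)/3, (y_A+y_B+y_C)/3)
= (((-6.9)+22+(-19.2))/3, (18.6+(-9.9)+23.8)/3)
= (-1.3667, 10.8333)

(-1.3667, 10.8333)


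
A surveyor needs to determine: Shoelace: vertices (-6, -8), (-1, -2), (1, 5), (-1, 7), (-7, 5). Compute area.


Shoelace sum: ((-6)*(-2) - (-1)*(-8)) + ((-1)*5 - 1*(-2)) + (1*7 - (-1)*5) + ((-1)*5 - (-7)*7) + ((-7)*(-8) - (-6)*5)
= 143
Area = |143|/2 = 71.5

71.5


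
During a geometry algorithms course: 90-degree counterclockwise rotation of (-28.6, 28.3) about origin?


90° CCW: (x,y) -> (-y, x)
(-28.6,28.3) -> (-28.3, -28.6)

(-28.3, -28.6)


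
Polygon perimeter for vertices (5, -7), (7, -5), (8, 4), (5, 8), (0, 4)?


Sides: (5, -7)->(7, -5): sqrt(8) = 2.828427, (7, -5)->(8, 4): sqrt(82) = 9.055385, (8, 4)->(5, 8): sqrt(25) = 5, (5, 8)->(0, 4): sqrt(41) = 6.403124, (0, 4)->(5, -7): sqrt(146) = 12.083046
Sum = 35.369982
Perimeter = 35.37

35.37


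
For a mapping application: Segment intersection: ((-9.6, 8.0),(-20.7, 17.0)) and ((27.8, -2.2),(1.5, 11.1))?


Cross products: d1=229.16, d2=140.09, d3=-223.38, d4=-134.31
d1*d2 < 0 and d3*d4 < 0? no

No, they don't intersect


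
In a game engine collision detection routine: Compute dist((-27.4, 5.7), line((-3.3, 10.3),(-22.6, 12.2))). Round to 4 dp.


|cross product| = 134.57
|line direction| = sqrt(376.1) = 19.3933
Distance = 134.57/sqrt(376.1) = 6.939

6.939


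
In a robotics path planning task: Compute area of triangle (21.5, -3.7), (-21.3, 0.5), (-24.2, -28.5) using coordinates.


Area = |x_A(y_B-y_C) + x_B(y_C-y_A) + x_C(y_A-y_B)|/2
= |623.5 + 528.24 + 101.64|/2
= 1253.38/2 = 626.69

626.69


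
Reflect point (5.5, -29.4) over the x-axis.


Reflection over x-axis: (x,y) -> (x,-y)
(5.5, -29.4) -> (5.5, 29.4)

(5.5, 29.4)


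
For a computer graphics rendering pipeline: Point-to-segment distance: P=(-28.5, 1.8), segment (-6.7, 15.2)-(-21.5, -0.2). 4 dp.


Project P onto AB: t = 1 (clamped to [0,1])
Closest point on segment: (-21.5, -0.2)
Distance: 7.2801

7.2801


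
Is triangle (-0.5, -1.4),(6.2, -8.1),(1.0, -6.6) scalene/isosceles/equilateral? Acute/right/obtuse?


Side lengths squared: AB^2=89.78, BC^2=29.29, CA^2=29.29
Sorted: [29.29, 29.29, 89.78]
By sides: Isosceles, By angles: Obtuse

Isosceles, Obtuse


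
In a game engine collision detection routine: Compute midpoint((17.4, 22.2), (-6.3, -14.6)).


M = ((17.4+(-6.3))/2, (22.2+(-14.6))/2)
= (5.55, 3.8)

(5.55, 3.8)


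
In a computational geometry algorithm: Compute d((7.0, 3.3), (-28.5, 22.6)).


dx=-35.5, dy=19.3
d^2 = (-35.5)^2 + 19.3^2 = 1632.74
d = sqrt(1632.74) = 40.4072

40.4072


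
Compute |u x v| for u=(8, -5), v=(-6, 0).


|u x v| = |8*0 - (-5)*(-6)|
= |0 - 30| = 30

30


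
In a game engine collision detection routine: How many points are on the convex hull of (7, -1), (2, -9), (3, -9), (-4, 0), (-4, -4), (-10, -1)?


Convex hull vertices (CCW): (-10, -1), (2, -9), (3, -9), (7, -1), (-4, 0)
Count = 5

5


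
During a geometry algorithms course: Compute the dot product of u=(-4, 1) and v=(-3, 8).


u . v = u_x*v_x + u_y*v_y = (-4)*(-3) + 1*8
= 12 + 8 = 20

20


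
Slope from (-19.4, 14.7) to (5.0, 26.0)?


slope = (y2-y1)/(x2-x1) = (26-14.7)/(5-(-19.4)) = 11.3/24.4 = 0.4631

0.4631


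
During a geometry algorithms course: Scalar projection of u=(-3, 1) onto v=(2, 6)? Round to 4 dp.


u.v = 0, |v| = sqrt(40) = 6.3246
Scalar projection = u.v / |v| = 0 / sqrt(40) = 0

0


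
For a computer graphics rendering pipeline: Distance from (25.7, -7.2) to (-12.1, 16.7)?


dx=-37.8, dy=23.9
d^2 = (-37.8)^2 + 23.9^2 = 2000.05
d = sqrt(2000.05) = 44.7219

44.7219


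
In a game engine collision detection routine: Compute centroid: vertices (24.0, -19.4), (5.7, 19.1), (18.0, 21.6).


Centroid = ((x_A+x_B+x_C)/3, (y_A+y_B+y_C)/3)
= ((24+5.7+18)/3, ((-19.4)+19.1+21.6)/3)
= (15.9, 7.1)

(15.9, 7.1)


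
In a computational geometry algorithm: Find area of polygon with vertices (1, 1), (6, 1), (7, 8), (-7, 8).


Shoelace sum: (1*1 - 6*1) + (6*8 - 7*1) + (7*8 - (-7)*8) + ((-7)*1 - 1*8)
= 133
Area = |133|/2 = 66.5

66.5


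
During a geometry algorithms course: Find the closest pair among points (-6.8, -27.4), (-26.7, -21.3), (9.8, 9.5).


d(P0,P1) = 20.8139, d(P0,P2) = 40.462, d(P1,P2) = 47.7587
Closest: P0 and P1

Closest pair: (-6.8, -27.4) and (-26.7, -21.3), distance = 20.8139


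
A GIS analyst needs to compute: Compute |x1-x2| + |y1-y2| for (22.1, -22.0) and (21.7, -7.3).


|22.1-21.7| + |(-22)-(-7.3)| = 0.4 + 14.7 = 15.1

15.1


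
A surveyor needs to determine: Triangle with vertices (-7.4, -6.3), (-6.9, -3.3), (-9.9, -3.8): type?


Side lengths squared: AB^2=9.25, BC^2=9.25, CA^2=12.5
Sorted: [9.25, 9.25, 12.5]
By sides: Isosceles, By angles: Acute

Isosceles, Acute


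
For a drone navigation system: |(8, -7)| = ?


|u| = sqrt(8^2 + (-7)^2) = sqrt(113) = 10.6301

10.6301


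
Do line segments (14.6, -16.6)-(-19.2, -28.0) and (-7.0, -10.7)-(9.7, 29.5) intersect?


Cross products: d1=-966.85, d2=201.53, d3=-445.66, d4=-1614.04
d1*d2 < 0 and d3*d4 < 0? no

No, they don't intersect


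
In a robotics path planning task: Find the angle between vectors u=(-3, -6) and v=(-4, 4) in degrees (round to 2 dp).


u.v = -12, |u| = sqrt(45) = 6.7082, |v| = sqrt(32) = 5.6569
cos(theta) = u.v/(|u||v|) = -12/sqrt(1440) = -0.316228
theta = acos(-0.316228) = 108.43 degrees

108.43 degrees


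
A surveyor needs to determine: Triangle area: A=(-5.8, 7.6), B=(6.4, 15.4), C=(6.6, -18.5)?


Area = |x_A(y_B-y_C) + x_B(y_C-y_A) + x_C(y_A-y_B)|/2
= |(-196.62) + (-167.04) + (-51.48)|/2
= 415.14/2 = 207.57

207.57


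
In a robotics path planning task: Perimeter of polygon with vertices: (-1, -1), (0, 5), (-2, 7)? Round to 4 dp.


Sides: (-1, -1)->(0, 5): sqrt(37) = 6.082763, (0, 5)->(-2, 7): sqrt(8) = 2.828427, (-2, 7)->(-1, -1): sqrt(65) = 8.062258
Sum = 16.973448
Perimeter = 16.9734

16.9734


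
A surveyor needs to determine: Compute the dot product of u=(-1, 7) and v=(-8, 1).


u . v = u_x*v_x + u_y*v_y = (-1)*(-8) + 7*1
= 8 + 7 = 15

15


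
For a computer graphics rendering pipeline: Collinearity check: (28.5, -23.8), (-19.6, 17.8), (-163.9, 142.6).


Cross product: ((-19.6)-28.5)*(142.6-(-23.8)) - (17.8-(-23.8))*((-163.9)-28.5)
= 0

Yes, collinear


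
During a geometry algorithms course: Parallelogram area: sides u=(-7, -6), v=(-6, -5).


|u x v| = |(-7)*(-5) - (-6)*(-6)|
= |35 - 36| = 1

1


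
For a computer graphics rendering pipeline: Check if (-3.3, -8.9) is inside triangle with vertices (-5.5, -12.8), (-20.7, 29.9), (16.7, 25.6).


Cross products: AB x AP = -153.22, BC x BP = -1376.3, CA x CP = -2.1
All same sign? yes

Yes, inside


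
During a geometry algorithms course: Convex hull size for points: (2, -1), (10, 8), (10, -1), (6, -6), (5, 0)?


Convex hull vertices (CCW): (2, -1), (6, -6), (10, -1), (10, 8)
Count = 4

4


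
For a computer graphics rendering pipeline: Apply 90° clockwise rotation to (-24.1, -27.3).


90° CW: (x,y) -> (y, -x)
(-24.1,-27.3) -> (-27.3, 24.1)

(-27.3, 24.1)


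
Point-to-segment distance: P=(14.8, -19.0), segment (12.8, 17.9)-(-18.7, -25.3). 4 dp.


Project P onto AB: t = 0.5356 (clamped to [0,1])
Closest point on segment: (-4.0722, -5.239)
Distance: 23.3565

23.3565


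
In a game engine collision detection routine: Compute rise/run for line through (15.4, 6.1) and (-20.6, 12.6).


slope = (y2-y1)/(x2-x1) = (12.6-6.1)/((-20.6)-15.4) = 6.5/(-36) = -0.1806

-0.1806


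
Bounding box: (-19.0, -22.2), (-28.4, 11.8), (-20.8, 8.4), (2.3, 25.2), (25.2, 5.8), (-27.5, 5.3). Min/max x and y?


x range: [-28.4, 25.2]
y range: [-22.2, 25.2]
Bounding box: (-28.4,-22.2) to (25.2,25.2)

(-28.4,-22.2) to (25.2,25.2)
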